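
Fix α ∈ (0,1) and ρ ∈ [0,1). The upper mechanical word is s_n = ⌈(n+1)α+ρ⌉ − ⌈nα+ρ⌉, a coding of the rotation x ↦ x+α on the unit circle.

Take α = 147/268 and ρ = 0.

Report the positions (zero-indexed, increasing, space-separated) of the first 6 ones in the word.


n=0: ⌈147/268⌉−⌈0/268⌉ = 1−0 = 1  ← one
n=1: ⌈294/268⌉−⌈147/268⌉ = 2−1 = 1  ← one
n=2: ⌈441/268⌉−⌈294/268⌉ = 2−2 = 0
n=3: ⌈588/268⌉−⌈441/268⌉ = 3−2 = 1  ← one
n=4: ⌈735/268⌉−⌈588/268⌉ = 3−3 = 0
n=5: ⌈882/268⌉−⌈735/268⌉ = 4−3 = 1  ← one
n=6: ⌈1029/268⌉−⌈882/268⌉ = 4−4 = 0
n=7: ⌈1176/268⌉−⌈1029/268⌉ = 5−4 = 1  ← one
n=8: ⌈1323/268⌉−⌈1176/268⌉ = 5−5 = 0
n=9: ⌈1470/268⌉−⌈1323/268⌉ = 6−5 = 1  ← one
positions of the first 6 ones: 0 1 3 5 7 9

0 1 3 5 7 9


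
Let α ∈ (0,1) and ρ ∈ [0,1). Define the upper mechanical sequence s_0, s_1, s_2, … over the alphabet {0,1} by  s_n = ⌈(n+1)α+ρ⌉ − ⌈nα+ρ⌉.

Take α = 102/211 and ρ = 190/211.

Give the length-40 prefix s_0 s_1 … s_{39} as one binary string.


n=0: ⌈(1·102+190)/211⌉ − ⌈(0·102+190)/211⌉ = ⌈292/211⌉ − ⌈190/211⌉ = 2 − 1 = 1
n=1: ⌈(2·102+190)/211⌉ − ⌈(1·102+190)/211⌉ = ⌈394/211⌉ − ⌈292/211⌉ = 2 − 2 = 0
n=2: ⌈(3·102+190)/211⌉ − ⌈(2·102+190)/211⌉ = ⌈496/211⌉ − ⌈394/211⌉ = 3 − 2 = 1
n=3: ⌈(4·102+190)/211⌉ − ⌈(3·102+190)/211⌉ = ⌈598/211⌉ − ⌈496/211⌉ = 3 − 3 = 0
n=4: ⌈(5·102+190)/211⌉ − ⌈(4·102+190)/211⌉ = ⌈700/211⌉ − ⌈598/211⌉ = 4 − 3 = 1
n=5: ⌈(6·102+190)/211⌉ − ⌈(5·102+190)/211⌉ = ⌈802/211⌉ − ⌈700/211⌉ = 4 − 4 = 0
n=6: ⌈(7·102+190)/211⌉ − ⌈(6·102+190)/211⌉ = ⌈904/211⌉ − ⌈802/211⌉ = 5 − 4 = 1
n=7: ⌈(8·102+190)/211⌉ − ⌈(7·102+190)/211⌉ = ⌈1006/211⌉ − ⌈904/211⌉ = 5 − 5 = 0
n=8: ⌈(9·102+190)/211⌉ − ⌈(8·102+190)/211⌉ = ⌈1108/211⌉ − ⌈1006/211⌉ = 6 − 5 = 1
n=9: ⌈(10·102+190)/211⌉ − ⌈(9·102+190)/211⌉ = ⌈1210/211⌉ − ⌈1108/211⌉ = 6 − 6 = 0
n=10: ⌈(11·102+190)/211⌉ − ⌈(10·102+190)/211⌉ = ⌈1312/211⌉ − ⌈1210/211⌉ = 7 − 6 = 1
n=11: ⌈(12·102+190)/211⌉ − ⌈(11·102+190)/211⌉ = ⌈1414/211⌉ − ⌈1312/211⌉ = 7 − 7 = 0
n=12: ⌈(13·102+190)/211⌉ − ⌈(12·102+190)/211⌉ = ⌈1516/211⌉ − ⌈1414/211⌉ = 8 − 7 = 1
n=13: ⌈(14·102+190)/211⌉ − ⌈(13·102+190)/211⌉ = ⌈1618/211⌉ − ⌈1516/211⌉ = 8 − 8 = 0
n=14: ⌈(15·102+190)/211⌉ − ⌈(14·102+190)/211⌉ = ⌈1720/211⌉ − ⌈1618/211⌉ = 9 − 8 = 1
n=15: ⌈(16·102+190)/211⌉ − ⌈(15·102+190)/211⌉ = ⌈1822/211⌉ − ⌈1720/211⌉ = 9 − 9 = 0
n=16: ⌈(17·102+190)/211⌉ − ⌈(16·102+190)/211⌉ = ⌈1924/211⌉ − ⌈1822/211⌉ = 10 − 9 = 1
n=17: ⌈(18·102+190)/211⌉ − ⌈(17·102+190)/211⌉ = ⌈2026/211⌉ − ⌈1924/211⌉ = 10 − 10 = 0
n=18: ⌈(19·102+190)/211⌉ − ⌈(18·102+190)/211⌉ = ⌈2128/211⌉ − ⌈2026/211⌉ = 11 − 10 = 1
n=19: ⌈(20·102+190)/211⌉ − ⌈(19·102+190)/211⌉ = ⌈2230/211⌉ − ⌈2128/211⌉ = 11 − 11 = 0
n=20: ⌈(21·102+190)/211⌉ − ⌈(20·102+190)/211⌉ = ⌈2332/211⌉ − ⌈2230/211⌉ = 12 − 11 = 1
n=21: ⌈(22·102+190)/211⌉ − ⌈(21·102+190)/211⌉ = ⌈2434/211⌉ − ⌈2332/211⌉ = 12 − 12 = 0
n=22: ⌈(23·102+190)/211⌉ − ⌈(22·102+190)/211⌉ = ⌈2536/211⌉ − ⌈2434/211⌉ = 13 − 12 = 1
n=23: ⌈(24·102+190)/211⌉ − ⌈(23·102+190)/211⌉ = ⌈2638/211⌉ − ⌈2536/211⌉ = 13 − 13 = 0
n=24: ⌈(25·102+190)/211⌉ − ⌈(24·102+190)/211⌉ = ⌈2740/211⌉ − ⌈2638/211⌉ = 13 − 13 = 0
n=25: ⌈(26·102+190)/211⌉ − ⌈(25·102+190)/211⌉ = ⌈2842/211⌉ − ⌈2740/211⌉ = 14 − 13 = 1
n=26: ⌈(27·102+190)/211⌉ − ⌈(26·102+190)/211⌉ = ⌈2944/211⌉ − ⌈2842/211⌉ = 14 − 14 = 0
n=27: ⌈(28·102+190)/211⌉ − ⌈(27·102+190)/211⌉ = ⌈3046/211⌉ − ⌈2944/211⌉ = 15 − 14 = 1
n=28: ⌈(29·102+190)/211⌉ − ⌈(28·102+190)/211⌉ = ⌈3148/211⌉ − ⌈3046/211⌉ = 15 − 15 = 0
n=29: ⌈(30·102+190)/211⌉ − ⌈(29·102+190)/211⌉ = ⌈3250/211⌉ − ⌈3148/211⌉ = 16 − 15 = 1
n=30: ⌈(31·102+190)/211⌉ − ⌈(30·102+190)/211⌉ = ⌈3352/211⌉ − ⌈3250/211⌉ = 16 − 16 = 0
n=31: ⌈(32·102+190)/211⌉ − ⌈(31·102+190)/211⌉ = ⌈3454/211⌉ − ⌈3352/211⌉ = 17 − 16 = 1
n=32: ⌈(33·102+190)/211⌉ − ⌈(32·102+190)/211⌉ = ⌈3556/211⌉ − ⌈3454/211⌉ = 17 − 17 = 0
n=33: ⌈(34·102+190)/211⌉ − ⌈(33·102+190)/211⌉ = ⌈3658/211⌉ − ⌈3556/211⌉ = 18 − 17 = 1
n=34: ⌈(35·102+190)/211⌉ − ⌈(34·102+190)/211⌉ = ⌈3760/211⌉ − ⌈3658/211⌉ = 18 − 18 = 0
n=35: ⌈(36·102+190)/211⌉ − ⌈(35·102+190)/211⌉ = ⌈3862/211⌉ − ⌈3760/211⌉ = 19 − 18 = 1
n=36: ⌈(37·102+190)/211⌉ − ⌈(36·102+190)/211⌉ = ⌈3964/211⌉ − ⌈3862/211⌉ = 19 − 19 = 0
n=37: ⌈(38·102+190)/211⌉ − ⌈(37·102+190)/211⌉ = ⌈4066/211⌉ − ⌈3964/211⌉ = 20 − 19 = 1
n=38: ⌈(39·102+190)/211⌉ − ⌈(38·102+190)/211⌉ = ⌈4168/211⌉ − ⌈4066/211⌉ = 20 − 20 = 0
n=39: ⌈(40·102+190)/211⌉ − ⌈(39·102+190)/211⌉ = ⌈4270/211⌉ − ⌈4168/211⌉ = 21 − 20 = 1

1010101010101010101010100101010101010101


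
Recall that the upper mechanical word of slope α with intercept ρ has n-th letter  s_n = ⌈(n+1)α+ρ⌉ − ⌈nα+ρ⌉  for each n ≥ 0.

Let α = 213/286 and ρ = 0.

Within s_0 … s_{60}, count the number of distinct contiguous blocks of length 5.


6

t_n = ⌈(n·213)/286⌉ for n = 0 … 61:
  n=0…9: ⌈0/286⌉=0 ⌈213/286⌉=1 ⌈426/286⌉=2 ⌈639/286⌉=3 ⌈852/286⌉=3 ⌈1065/286⌉=4 ⌈1278/286⌉=5 ⌈1491/286⌉=6 ⌈1704/286⌉=6 ⌈1917/286⌉=7
  n=10…19: ⌈2130/286⌉=8 ⌈2343/286⌉=9 ⌈2556/286⌉=9 ⌈2769/286⌉=10 ⌈2982/286⌉=11 ⌈3195/286⌉=12 ⌈3408/286⌉=12 ⌈3621/286⌉=13 ⌈3834/286⌉=14 ⌈4047/286⌉=15
  n=20…29: ⌈4260/286⌉=15 ⌈4473/286⌉=16 ⌈4686/286⌉=17 ⌈4899/286⌉=18 ⌈5112/286⌉=18 ⌈5325/286⌉=19 ⌈5538/286⌉=20 ⌈5751/286⌉=21 ⌈5964/286⌉=21 ⌈6177/286⌉=22
  n=30…39: ⌈6390/286⌉=23 ⌈6603/286⌉=24 ⌈6816/286⌉=24 ⌈7029/286⌉=25 ⌈7242/286⌉=26 ⌈7455/286⌉=27 ⌈7668/286⌉=27 ⌈7881/286⌉=28 ⌈8094/286⌉=29 ⌈8307/286⌉=30
  n=40…49: ⌈8520/286⌉=30 ⌈8733/286⌉=31 ⌈8946/286⌉=32 ⌈9159/286⌉=33 ⌈9372/286⌉=33 ⌈9585/286⌉=34 ⌈9798/286⌉=35 ⌈10011/286⌉=36 ⌈10224/286⌉=36 ⌈10437/286⌉=37
  n=50…59: ⌈10650/286⌉=38 ⌈10863/286⌉=38 ⌈11076/286⌉=39 ⌈11289/286⌉=40 ⌈11502/286⌉=41 ⌈11715/286⌉=41 ⌈11928/286⌉=42 ⌈12141/286⌉=43 ⌈12354/286⌉=44 ⌈12567/286⌉=44
  n=60…61: ⌈12780/286⌉=45 ⌈12993/286⌉=46
s_n = t_(n+1) − t_n for n = 0 … 60 gives
prefix = 1110111011101110111011101110111011101110111011101101110111011
slide a length-5 window over [0..4] … [56..60] (57 windows); first occurrence of each distinct factor:
  [  0..  4] 11101
  [  1..  5] 11011
  [  2..  6] 10111
  [  3..  7] 01110
  [ 46.. 50] 10110
  [ 47.. 51] 01101
  (the other 51 windows repeat one of these)
distinct factors: {01101, 01110, 10110, 10111, 11011, 11101}
count = 6  (Sturmian bound for length 5 is 6)


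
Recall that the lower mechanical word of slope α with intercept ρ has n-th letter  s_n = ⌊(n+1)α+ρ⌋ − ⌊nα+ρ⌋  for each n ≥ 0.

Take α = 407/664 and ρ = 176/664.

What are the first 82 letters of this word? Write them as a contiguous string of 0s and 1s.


n=0: ⌊(1·407+176)/664⌋ − ⌊(0·407+176)/664⌋ = ⌊583/664⌋ − ⌊176/664⌋ = 0 − 0 = 0
n=1: ⌊(2·407+176)/664⌋ − ⌊(1·407+176)/664⌋ = ⌊990/664⌋ − ⌊583/664⌋ = 1 − 0 = 1
n=2: ⌊(3·407+176)/664⌋ − ⌊(2·407+176)/664⌋ = ⌊1397/664⌋ − ⌊990/664⌋ = 2 − 1 = 1
n=3: ⌊(4·407+176)/664⌋ − ⌊(3·407+176)/664⌋ = ⌊1804/664⌋ − ⌊1397/664⌋ = 2 − 2 = 0
n=4: ⌊(5·407+176)/664⌋ − ⌊(4·407+176)/664⌋ = ⌊2211/664⌋ − ⌊1804/664⌋ = 3 − 2 = 1
n=5: ⌊(6·407+176)/664⌋ − ⌊(5·407+176)/664⌋ = ⌊2618/664⌋ − ⌊2211/664⌋ = 3 − 3 = 0
n=6: ⌊(7·407+176)/664⌋ − ⌊(6·407+176)/664⌋ = ⌊3025/664⌋ − ⌊2618/664⌋ = 4 − 3 = 1
n=7: ⌊(8·407+176)/664⌋ − ⌊(7·407+176)/664⌋ = ⌊3432/664⌋ − ⌊3025/664⌋ = 5 − 4 = 1
n=8: ⌊(9·407+176)/664⌋ − ⌊(8·407+176)/664⌋ = ⌊3839/664⌋ − ⌊3432/664⌋ = 5 − 5 = 0
n=9: ⌊(10·407+176)/664⌋ − ⌊(9·407+176)/664⌋ = ⌊4246/664⌋ − ⌊3839/664⌋ = 6 − 5 = 1
n=10: ⌊(11·407+176)/664⌋ − ⌊(10·407+176)/664⌋ = ⌊4653/664⌋ − ⌊4246/664⌋ = 7 − 6 = 1
n=11: ⌊(12·407+176)/664⌋ − ⌊(11·407+176)/664⌋ = ⌊5060/664⌋ − ⌊4653/664⌋ = 7 − 7 = 0
n=12: ⌊(13·407+176)/664⌋ − ⌊(12·407+176)/664⌋ = ⌊5467/664⌋ − ⌊5060/664⌋ = 8 − 7 = 1
n=13: ⌊(14·407+176)/664⌋ − ⌊(13·407+176)/664⌋ = ⌊5874/664⌋ − ⌊5467/664⌋ = 8 − 8 = 0
n=14: ⌊(15·407+176)/664⌋ − ⌊(14·407+176)/664⌋ = ⌊6281/664⌋ − ⌊5874/664⌋ = 9 − 8 = 1
n=15: ⌊(16·407+176)/664⌋ − ⌊(15·407+176)/664⌋ = ⌊6688/664⌋ − ⌊6281/664⌋ = 10 − 9 = 1
n=16: ⌊(17·407+176)/664⌋ − ⌊(16·407+176)/664⌋ = ⌊7095/664⌋ − ⌊6688/664⌋ = 10 − 10 = 0
n=17: ⌊(18·407+176)/664⌋ − ⌊(17·407+176)/664⌋ = ⌊7502/664⌋ − ⌊7095/664⌋ = 11 − 10 = 1
n=18: ⌊(19·407+176)/664⌋ − ⌊(18·407+176)/664⌋ = ⌊7909/664⌋ − ⌊7502/664⌋ = 11 − 11 = 0
n=19: ⌊(20·407+176)/664⌋ − ⌊(19·407+176)/664⌋ = ⌊8316/664⌋ − ⌊7909/664⌋ = 12 − 11 = 1
n=20: ⌊(21·407+176)/664⌋ − ⌊(20·407+176)/664⌋ = ⌊8723/664⌋ − ⌊8316/664⌋ = 13 − 12 = 1
n=21: ⌊(22·407+176)/664⌋ − ⌊(21·407+176)/664⌋ = ⌊9130/664⌋ − ⌊8723/664⌋ = 13 − 13 = 0
n=22: ⌊(23·407+176)/664⌋ − ⌊(22·407+176)/664⌋ = ⌊9537/664⌋ − ⌊9130/664⌋ = 14 − 13 = 1
n=23: ⌊(24·407+176)/664⌋ − ⌊(23·407+176)/664⌋ = ⌊9944/664⌋ − ⌊9537/664⌋ = 14 − 14 = 0
n=24: ⌊(25·407+176)/664⌋ − ⌊(24·407+176)/664⌋ = ⌊10351/664⌋ − ⌊9944/664⌋ = 15 − 14 = 1
n=25: ⌊(26·407+176)/664⌋ − ⌊(25·407+176)/664⌋ = ⌊10758/664⌋ − ⌊10351/664⌋ = 16 − 15 = 1
n=26: ⌊(27·407+176)/664⌋ − ⌊(26·407+176)/664⌋ = ⌊11165/664⌋ − ⌊10758/664⌋ = 16 − 16 = 0
n=27: ⌊(28·407+176)/664⌋ − ⌊(27·407+176)/664⌋ = ⌊11572/664⌋ − ⌊11165/664⌋ = 17 − 16 = 1
n=28: ⌊(29·407+176)/664⌋ − ⌊(28·407+176)/664⌋ = ⌊11979/664⌋ − ⌊11572/664⌋ = 18 − 17 = 1
n=29: ⌊(30·407+176)/664⌋ − ⌊(29·407+176)/664⌋ = ⌊12386/664⌋ − ⌊11979/664⌋ = 18 − 18 = 0
n=30: ⌊(31·407+176)/664⌋ − ⌊(30·407+176)/664⌋ = ⌊12793/664⌋ − ⌊12386/664⌋ = 19 − 18 = 1
n=31: ⌊(32·407+176)/664⌋ − ⌊(31·407+176)/664⌋ = ⌊13200/664⌋ − ⌊12793/664⌋ = 19 − 19 = 0
n=32: ⌊(33·407+176)/664⌋ − ⌊(32·407+176)/664⌋ = ⌊13607/664⌋ − ⌊13200/664⌋ = 20 − 19 = 1
n=33: ⌊(34·407+176)/664⌋ − ⌊(33·407+176)/664⌋ = ⌊14014/664⌋ − ⌊13607/664⌋ = 21 − 20 = 1
n=34: ⌊(35·407+176)/664⌋ − ⌊(34·407+176)/664⌋ = ⌊14421/664⌋ − ⌊14014/664⌋ = 21 − 21 = 0
n=35: ⌊(36·407+176)/664⌋ − ⌊(35·407+176)/664⌋ = ⌊14828/664⌋ − ⌊14421/664⌋ = 22 − 21 = 1
n=36: ⌊(37·407+176)/664⌋ − ⌊(36·407+176)/664⌋ = ⌊15235/664⌋ − ⌊14828/664⌋ = 22 − 22 = 0
n=37: ⌊(38·407+176)/664⌋ − ⌊(37·407+176)/664⌋ = ⌊15642/664⌋ − ⌊15235/664⌋ = 23 − 22 = 1
n=38: ⌊(39·407+176)/664⌋ − ⌊(38·407+176)/664⌋ = ⌊16049/664⌋ − ⌊15642/664⌋ = 24 − 23 = 1
n=39: ⌊(40·407+176)/664⌋ − ⌊(39·407+176)/664⌋ = ⌊16456/664⌋ − ⌊16049/664⌋ = 24 − 24 = 0
n=40: ⌊(41·407+176)/664⌋ − ⌊(40·407+176)/664⌋ = ⌊16863/664⌋ − ⌊16456/664⌋ = 25 − 24 = 1
n=41: ⌊(42·407+176)/664⌋ − ⌊(41·407+176)/664⌋ = ⌊17270/664⌋ − ⌊16863/664⌋ = 26 − 25 = 1
n=42: ⌊(43·407+176)/664⌋ − ⌊(42·407+176)/664⌋ = ⌊17677/664⌋ − ⌊17270/664⌋ = 26 − 26 = 0
n=43: ⌊(44·407+176)/664⌋ − ⌊(43·407+176)/664⌋ = ⌊18084/664⌋ − ⌊17677/664⌋ = 27 − 26 = 1
n=44: ⌊(45·407+176)/664⌋ − ⌊(44·407+176)/664⌋ = ⌊18491/664⌋ − ⌊18084/664⌋ = 27 − 27 = 0
n=45: ⌊(46·407+176)/664⌋ − ⌊(45·407+176)/664⌋ = ⌊18898/664⌋ − ⌊18491/664⌋ = 28 − 27 = 1
n=46: ⌊(47·407+176)/664⌋ − ⌊(46·407+176)/664⌋ = ⌊19305/664⌋ − ⌊18898/664⌋ = 29 − 28 = 1
n=47: ⌊(48·407+176)/664⌋ − ⌊(47·407+176)/664⌋ = ⌊19712/664⌋ − ⌊19305/664⌋ = 29 − 29 = 0
n=48: ⌊(49·407+176)/664⌋ − ⌊(48·407+176)/664⌋ = ⌊20119/664⌋ − ⌊19712/664⌋ = 30 − 29 = 1
n=49: ⌊(50·407+176)/664⌋ − ⌊(49·407+176)/664⌋ = ⌊20526/664⌋ − ⌊20119/664⌋ = 30 − 30 = 0
n=50: ⌊(51·407+176)/664⌋ − ⌊(50·407+176)/664⌋ = ⌊20933/664⌋ − ⌊20526/664⌋ = 31 − 30 = 1
n=51: ⌊(52·407+176)/664⌋ − ⌊(51·407+176)/664⌋ = ⌊21340/664⌋ − ⌊20933/664⌋ = 32 − 31 = 1
n=52: ⌊(53·407+176)/664⌋ − ⌊(52·407+176)/664⌋ = ⌊21747/664⌋ − ⌊21340/664⌋ = 32 − 32 = 0
n=53: ⌊(54·407+176)/664⌋ − ⌊(53·407+176)/664⌋ = ⌊22154/664⌋ − ⌊21747/664⌋ = 33 − 32 = 1
n=54: ⌊(55·407+176)/664⌋ − ⌊(54·407+176)/664⌋ = ⌊22561/664⌋ − ⌊22154/664⌋ = 33 − 33 = 0
n=55: ⌊(56·407+176)/664⌋ − ⌊(55·407+176)/664⌋ = ⌊22968/664⌋ − ⌊22561/664⌋ = 34 − 33 = 1
n=56: ⌊(57·407+176)/664⌋ − ⌊(56·407+176)/664⌋ = ⌊23375/664⌋ − ⌊22968/664⌋ = 35 − 34 = 1
n=57: ⌊(58·407+176)/664⌋ − ⌊(57·407+176)/664⌋ = ⌊23782/664⌋ − ⌊23375/664⌋ = 35 − 35 = 0
n=58: ⌊(59·407+176)/664⌋ − ⌊(58·407+176)/664⌋ = ⌊24189/664⌋ − ⌊23782/664⌋ = 36 − 35 = 1
n=59: ⌊(60·407+176)/664⌋ − ⌊(59·407+176)/664⌋ = ⌊24596/664⌋ − ⌊24189/664⌋ = 37 − 36 = 1
n=60: ⌊(61·407+176)/664⌋ − ⌊(60·407+176)/664⌋ = ⌊25003/664⌋ − ⌊24596/664⌋ = 37 − 37 = 0
n=61: ⌊(62·407+176)/664⌋ − ⌊(61·407+176)/664⌋ = ⌊25410/664⌋ − ⌊25003/664⌋ = 38 − 37 = 1
n=62: ⌊(63·407+176)/664⌋ − ⌊(62·407+176)/664⌋ = ⌊25817/664⌋ − ⌊25410/664⌋ = 38 − 38 = 0
n=63: ⌊(64·407+176)/664⌋ − ⌊(63·407+176)/664⌋ = ⌊26224/664⌋ − ⌊25817/664⌋ = 39 − 38 = 1
n=64: ⌊(65·407+176)/664⌋ − ⌊(64·407+176)/664⌋ = ⌊26631/664⌋ − ⌊26224/664⌋ = 40 − 39 = 1
n=65: ⌊(66·407+176)/664⌋ − ⌊(65·407+176)/664⌋ = ⌊27038/664⌋ − ⌊26631/664⌋ = 40 − 40 = 0
n=66: ⌊(67·407+176)/664⌋ − ⌊(66·407+176)/664⌋ = ⌊27445/664⌋ − ⌊27038/664⌋ = 41 − 40 = 1
n=67: ⌊(68·407+176)/664⌋ − ⌊(67·407+176)/664⌋ = ⌊27852/664⌋ − ⌊27445/664⌋ = 41 − 41 = 0
n=68: ⌊(69·407+176)/664⌋ − ⌊(68·407+176)/664⌋ = ⌊28259/664⌋ − ⌊27852/664⌋ = 42 − 41 = 1
n=69: ⌊(70·407+176)/664⌋ − ⌊(69·407+176)/664⌋ = ⌊28666/664⌋ − ⌊28259/664⌋ = 43 − 42 = 1
n=70: ⌊(71·407+176)/664⌋ − ⌊(70·407+176)/664⌋ = ⌊29073/664⌋ − ⌊28666/664⌋ = 43 − 43 = 0
n=71: ⌊(72·407+176)/664⌋ − ⌊(71·407+176)/664⌋ = ⌊29480/664⌋ − ⌊29073/664⌋ = 44 − 43 = 1
n=72: ⌊(73·407+176)/664⌋ − ⌊(72·407+176)/664⌋ = ⌊29887/664⌋ − ⌊29480/664⌋ = 45 − 44 = 1
n=73: ⌊(74·407+176)/664⌋ − ⌊(73·407+176)/664⌋ = ⌊30294/664⌋ − ⌊29887/664⌋ = 45 − 45 = 0
n=74: ⌊(75·407+176)/664⌋ − ⌊(74·407+176)/664⌋ = ⌊30701/664⌋ − ⌊30294/664⌋ = 46 − 45 = 1
n=75: ⌊(76·407+176)/664⌋ − ⌊(75·407+176)/664⌋ = ⌊31108/664⌋ − ⌊30701/664⌋ = 46 − 46 = 0
n=76: ⌊(77·407+176)/664⌋ − ⌊(76·407+176)/664⌋ = ⌊31515/664⌋ − ⌊31108/664⌋ = 47 − 46 = 1
n=77: ⌊(78·407+176)/664⌋ − ⌊(77·407+176)/664⌋ = ⌊31922/664⌋ − ⌊31515/664⌋ = 48 − 47 = 1
n=78: ⌊(79·407+176)/664⌋ − ⌊(78·407+176)/664⌋ = ⌊32329/664⌋ − ⌊31922/664⌋ = 48 − 48 = 0
n=79: ⌊(80·407+176)/664⌋ − ⌊(79·407+176)/664⌋ = ⌊32736/664⌋ − ⌊32329/664⌋ = 49 − 48 = 1
n=80: ⌊(81·407+176)/664⌋ − ⌊(80·407+176)/664⌋ = ⌊33143/664⌋ − ⌊32736/664⌋ = 49 − 49 = 0
n=81: ⌊(82·407+176)/664⌋ − ⌊(81·407+176)/664⌋ = ⌊33550/664⌋ − ⌊33143/664⌋ = 50 − 49 = 1

0110101101101011010110101101101011010110110101101011010110110101101011011010110101


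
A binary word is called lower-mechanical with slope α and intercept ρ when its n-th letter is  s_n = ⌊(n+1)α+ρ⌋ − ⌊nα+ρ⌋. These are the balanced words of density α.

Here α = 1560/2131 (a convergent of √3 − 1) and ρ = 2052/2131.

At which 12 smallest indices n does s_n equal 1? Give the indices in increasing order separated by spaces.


0 1 2 4 5 6 8 9 10 12 13 15

n=0: ⌊3612/2131⌋−⌊2052/2131⌋ = 1−0 = 1  ← one
n=1: ⌊5172/2131⌋−⌊3612/2131⌋ = 2−1 = 1  ← one
n=2: ⌊6732/2131⌋−⌊5172/2131⌋ = 3−2 = 1  ← one
n=3: ⌊8292/2131⌋−⌊6732/2131⌋ = 3−3 = 0
n=4: ⌊9852/2131⌋−⌊8292/2131⌋ = 4−3 = 1  ← one
n=5: ⌊11412/2131⌋−⌊9852/2131⌋ = 5−4 = 1  ← one
n=6: ⌊12972/2131⌋−⌊11412/2131⌋ = 6−5 = 1  ← one
n=7: ⌊14532/2131⌋−⌊12972/2131⌋ = 6−6 = 0
n=8: ⌊16092/2131⌋−⌊14532/2131⌋ = 7−6 = 1  ← one
n=9: ⌊17652/2131⌋−⌊16092/2131⌋ = 8−7 = 1  ← one
n=10: ⌊19212/2131⌋−⌊17652/2131⌋ = 9−8 = 1  ← one
n=11: ⌊20772/2131⌋−⌊19212/2131⌋ = 9−9 = 0
n=12: ⌊22332/2131⌋−⌊20772/2131⌋ = 10−9 = 1  ← one
n=13: ⌊23892/2131⌋−⌊22332/2131⌋ = 11−10 = 1  ← one
n=14: ⌊25452/2131⌋−⌊23892/2131⌋ = 11−11 = 0
n=15: ⌊27012/2131⌋−⌊25452/2131⌋ = 12−11 = 1  ← one
positions of the first 12 ones: 0 1 2 4 5 6 8 9 10 12 13 15


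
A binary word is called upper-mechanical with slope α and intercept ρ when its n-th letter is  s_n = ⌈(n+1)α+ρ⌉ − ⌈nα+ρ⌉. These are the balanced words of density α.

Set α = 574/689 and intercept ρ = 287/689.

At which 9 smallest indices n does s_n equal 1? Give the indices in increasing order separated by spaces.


n=0: ⌈861/689⌉−⌈287/689⌉ = 2−1 = 1  ← one
n=1: ⌈1435/689⌉−⌈861/689⌉ = 3−2 = 1  ← one
n=2: ⌈2009/689⌉−⌈1435/689⌉ = 3−3 = 0
n=3: ⌈2583/689⌉−⌈2009/689⌉ = 4−3 = 1  ← one
n=4: ⌈3157/689⌉−⌈2583/689⌉ = 5−4 = 1  ← one
n=5: ⌈3731/689⌉−⌈3157/689⌉ = 6−5 = 1  ← one
n=6: ⌈4305/689⌉−⌈3731/689⌉ = 7−6 = 1  ← one
n=7: ⌈4879/689⌉−⌈4305/689⌉ = 8−7 = 1  ← one
n=8: ⌈5453/689⌉−⌈4879/689⌉ = 8−8 = 0
n=9: ⌈6027/689⌉−⌈5453/689⌉ = 9−8 = 1  ← one
n=10: ⌈6601/689⌉−⌈6027/689⌉ = 10−9 = 1  ← one
positions of the first 9 ones: 0 1 3 4 5 6 7 9 10

0 1 3 4 5 6 7 9 10


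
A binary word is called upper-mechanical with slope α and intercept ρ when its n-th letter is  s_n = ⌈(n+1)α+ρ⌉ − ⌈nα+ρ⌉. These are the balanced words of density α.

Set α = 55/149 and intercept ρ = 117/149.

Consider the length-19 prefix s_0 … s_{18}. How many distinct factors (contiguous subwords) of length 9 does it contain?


t_n = ⌈(n·55+117)/149⌉ for n = 0 … 19:
  n=0…9: ⌈117/149⌉=1 ⌈172/149⌉=2 ⌈227/149⌉=2 ⌈282/149⌉=2 ⌈337/149⌉=3 ⌈392/149⌉=3 ⌈447/149⌉=3 ⌈502/149⌉=4 ⌈557/149⌉=4 ⌈612/149⌉=5
  n=10…19: ⌈667/149⌉=5 ⌈722/149⌉=5 ⌈777/149⌉=6 ⌈832/149⌉=6 ⌈887/149⌉=6 ⌈942/149⌉=7 ⌈997/149⌉=7 ⌈1052/149⌉=8 ⌈1107/149⌉=8 ⌈1162/149⌉=8
s_n = t_(n+1) − t_n for n = 0 … 18 gives
prefix = 1001001010010010100
slide a length-9 window over [0..8] … [10..18] (11 windows); first occurrence of each distinct factor:
  [  0..  8] 100100101
  [  1..  9] 001001010
  [  2.. 10] 010010100
  [  3.. 11] 100101001
  [  4.. 12] 001010010
  [  5.. 13] 010100100
  [  6.. 14] 101001001
  [  7.. 15] 010010010
  (the other 3 windows repeat one of these)
distinct factors: {001001010, 001010010, 010010010, 010010100, 010100100, 100100101, 100101001, 101001001}
count = 8  (Sturmian bound for length 9 is 10)

8


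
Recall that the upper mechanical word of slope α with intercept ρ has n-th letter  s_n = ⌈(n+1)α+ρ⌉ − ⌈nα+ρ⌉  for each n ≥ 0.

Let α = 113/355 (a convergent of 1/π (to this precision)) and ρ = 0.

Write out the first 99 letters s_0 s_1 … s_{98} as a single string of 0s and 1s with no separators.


100100100100100100100100010010010010010010010001001001001001001001000100100100100100100100010010010

n=0: ⌈(1·113)/355⌉ − ⌈(0·113)/355⌉ = ⌈113/355⌉ − ⌈0/355⌉ = 1 − 0 = 1
n=1: ⌈(2·113)/355⌉ − ⌈(1·113)/355⌉ = ⌈226/355⌉ − ⌈113/355⌉ = 1 − 1 = 0
n=2: ⌈(3·113)/355⌉ − ⌈(2·113)/355⌉ = ⌈339/355⌉ − ⌈226/355⌉ = 1 − 1 = 0
n=3: ⌈(4·113)/355⌉ − ⌈(3·113)/355⌉ = ⌈452/355⌉ − ⌈339/355⌉ = 2 − 1 = 1
n=4: ⌈(5·113)/355⌉ − ⌈(4·113)/355⌉ = ⌈565/355⌉ − ⌈452/355⌉ = 2 − 2 = 0
n=5: ⌈(6·113)/355⌉ − ⌈(5·113)/355⌉ = ⌈678/355⌉ − ⌈565/355⌉ = 2 − 2 = 0
n=6: ⌈(7·113)/355⌉ − ⌈(6·113)/355⌉ = ⌈791/355⌉ − ⌈678/355⌉ = 3 − 2 = 1
n=7: ⌈(8·113)/355⌉ − ⌈(7·113)/355⌉ = ⌈904/355⌉ − ⌈791/355⌉ = 3 − 3 = 0
n=8: ⌈(9·113)/355⌉ − ⌈(8·113)/355⌉ = ⌈1017/355⌉ − ⌈904/355⌉ = 3 − 3 = 0
n=9: ⌈(10·113)/355⌉ − ⌈(9·113)/355⌉ = ⌈1130/355⌉ − ⌈1017/355⌉ = 4 − 3 = 1
n=10: ⌈(11·113)/355⌉ − ⌈(10·113)/355⌉ = ⌈1243/355⌉ − ⌈1130/355⌉ = 4 − 4 = 0
n=11: ⌈(12·113)/355⌉ − ⌈(11·113)/355⌉ = ⌈1356/355⌉ − ⌈1243/355⌉ = 4 − 4 = 0
n=12: ⌈(13·113)/355⌉ − ⌈(12·113)/355⌉ = ⌈1469/355⌉ − ⌈1356/355⌉ = 5 − 4 = 1
n=13: ⌈(14·113)/355⌉ − ⌈(13·113)/355⌉ = ⌈1582/355⌉ − ⌈1469/355⌉ = 5 − 5 = 0
n=14: ⌈(15·113)/355⌉ − ⌈(14·113)/355⌉ = ⌈1695/355⌉ − ⌈1582/355⌉ = 5 − 5 = 0
n=15: ⌈(16·113)/355⌉ − ⌈(15·113)/355⌉ = ⌈1808/355⌉ − ⌈1695/355⌉ = 6 − 5 = 1
n=16: ⌈(17·113)/355⌉ − ⌈(16·113)/355⌉ = ⌈1921/355⌉ − ⌈1808/355⌉ = 6 − 6 = 0
n=17: ⌈(18·113)/355⌉ − ⌈(17·113)/355⌉ = ⌈2034/355⌉ − ⌈1921/355⌉ = 6 − 6 = 0
n=18: ⌈(19·113)/355⌉ − ⌈(18·113)/355⌉ = ⌈2147/355⌉ − ⌈2034/355⌉ = 7 − 6 = 1
n=19: ⌈(20·113)/355⌉ − ⌈(19·113)/355⌉ = ⌈2260/355⌉ − ⌈2147/355⌉ = 7 − 7 = 0
n=20: ⌈(21·113)/355⌉ − ⌈(20·113)/355⌉ = ⌈2373/355⌉ − ⌈2260/355⌉ = 7 − 7 = 0
n=21: ⌈(22·113)/355⌉ − ⌈(21·113)/355⌉ = ⌈2486/355⌉ − ⌈2373/355⌉ = 8 − 7 = 1
n=22: ⌈(23·113)/355⌉ − ⌈(22·113)/355⌉ = ⌈2599/355⌉ − ⌈2486/355⌉ = 8 − 8 = 0
n=23: ⌈(24·113)/355⌉ − ⌈(23·113)/355⌉ = ⌈2712/355⌉ − ⌈2599/355⌉ = 8 − 8 = 0
n=24: ⌈(25·113)/355⌉ − ⌈(24·113)/355⌉ = ⌈2825/355⌉ − ⌈2712/355⌉ = 8 − 8 = 0
n=25: ⌈(26·113)/355⌉ − ⌈(25·113)/355⌉ = ⌈2938/355⌉ − ⌈2825/355⌉ = 9 − 8 = 1
n=26: ⌈(27·113)/355⌉ − ⌈(26·113)/355⌉ = ⌈3051/355⌉ − ⌈2938/355⌉ = 9 − 9 = 0
n=27: ⌈(28·113)/355⌉ − ⌈(27·113)/355⌉ = ⌈3164/355⌉ − ⌈3051/355⌉ = 9 − 9 = 0
n=28: ⌈(29·113)/355⌉ − ⌈(28·113)/355⌉ = ⌈3277/355⌉ − ⌈3164/355⌉ = 10 − 9 = 1
n=29: ⌈(30·113)/355⌉ − ⌈(29·113)/355⌉ = ⌈3390/355⌉ − ⌈3277/355⌉ = 10 − 10 = 0
n=30: ⌈(31·113)/355⌉ − ⌈(30·113)/355⌉ = ⌈3503/355⌉ − ⌈3390/355⌉ = 10 − 10 = 0
n=31: ⌈(32·113)/355⌉ − ⌈(31·113)/355⌉ = ⌈3616/355⌉ − ⌈3503/355⌉ = 11 − 10 = 1
n=32: ⌈(33·113)/355⌉ − ⌈(32·113)/355⌉ = ⌈3729/355⌉ − ⌈3616/355⌉ = 11 − 11 = 0
n=33: ⌈(34·113)/355⌉ − ⌈(33·113)/355⌉ = ⌈3842/355⌉ − ⌈3729/355⌉ = 11 − 11 = 0
n=34: ⌈(35·113)/355⌉ − ⌈(34·113)/355⌉ = ⌈3955/355⌉ − ⌈3842/355⌉ = 12 − 11 = 1
n=35: ⌈(36·113)/355⌉ − ⌈(35·113)/355⌉ = ⌈4068/355⌉ − ⌈3955/355⌉ = 12 − 12 = 0
n=36: ⌈(37·113)/355⌉ − ⌈(36·113)/355⌉ = ⌈4181/355⌉ − ⌈4068/355⌉ = 12 − 12 = 0
n=37: ⌈(38·113)/355⌉ − ⌈(37·113)/355⌉ = ⌈4294/355⌉ − ⌈4181/355⌉ = 13 − 12 = 1
n=38: ⌈(39·113)/355⌉ − ⌈(38·113)/355⌉ = ⌈4407/355⌉ − ⌈4294/355⌉ = 13 − 13 = 0
n=39: ⌈(40·113)/355⌉ − ⌈(39·113)/355⌉ = ⌈4520/355⌉ − ⌈4407/355⌉ = 13 − 13 = 0
n=40: ⌈(41·113)/355⌉ − ⌈(40·113)/355⌉ = ⌈4633/355⌉ − ⌈4520/355⌉ = 14 − 13 = 1
n=41: ⌈(42·113)/355⌉ − ⌈(41·113)/355⌉ = ⌈4746/355⌉ − ⌈4633/355⌉ = 14 − 14 = 0
n=42: ⌈(43·113)/355⌉ − ⌈(42·113)/355⌉ = ⌈4859/355⌉ − ⌈4746/355⌉ = 14 − 14 = 0
n=43: ⌈(44·113)/355⌉ − ⌈(43·113)/355⌉ = ⌈4972/355⌉ − ⌈4859/355⌉ = 15 − 14 = 1
n=44: ⌈(45·113)/355⌉ − ⌈(44·113)/355⌉ = ⌈5085/355⌉ − ⌈4972/355⌉ = 15 − 15 = 0
n=45: ⌈(46·113)/355⌉ − ⌈(45·113)/355⌉ = ⌈5198/355⌉ − ⌈5085/355⌉ = 15 − 15 = 0
n=46: ⌈(47·113)/355⌉ − ⌈(46·113)/355⌉ = ⌈5311/355⌉ − ⌈5198/355⌉ = 15 − 15 = 0
n=47: ⌈(48·113)/355⌉ − ⌈(47·113)/355⌉ = ⌈5424/355⌉ − ⌈5311/355⌉ = 16 − 15 = 1
n=48: ⌈(49·113)/355⌉ − ⌈(48·113)/355⌉ = ⌈5537/355⌉ − ⌈5424/355⌉ = 16 − 16 = 0
n=49: ⌈(50·113)/355⌉ − ⌈(49·113)/355⌉ = ⌈5650/355⌉ − ⌈5537/355⌉ = 16 − 16 = 0
n=50: ⌈(51·113)/355⌉ − ⌈(50·113)/355⌉ = ⌈5763/355⌉ − ⌈5650/355⌉ = 17 − 16 = 1
n=51: ⌈(52·113)/355⌉ − ⌈(51·113)/355⌉ = ⌈5876/355⌉ − ⌈5763/355⌉ = 17 − 17 = 0
n=52: ⌈(53·113)/355⌉ − ⌈(52·113)/355⌉ = ⌈5989/355⌉ − ⌈5876/355⌉ = 17 − 17 = 0
n=53: ⌈(54·113)/355⌉ − ⌈(53·113)/355⌉ = ⌈6102/355⌉ − ⌈5989/355⌉ = 18 − 17 = 1
n=54: ⌈(55·113)/355⌉ − ⌈(54·113)/355⌉ = ⌈6215/355⌉ − ⌈6102/355⌉ = 18 − 18 = 0
n=55: ⌈(56·113)/355⌉ − ⌈(55·113)/355⌉ = ⌈6328/355⌉ − ⌈6215/355⌉ = 18 − 18 = 0
n=56: ⌈(57·113)/355⌉ − ⌈(56·113)/355⌉ = ⌈6441/355⌉ − ⌈6328/355⌉ = 19 − 18 = 1
n=57: ⌈(58·113)/355⌉ − ⌈(57·113)/355⌉ = ⌈6554/355⌉ − ⌈6441/355⌉ = 19 − 19 = 0
n=58: ⌈(59·113)/355⌉ − ⌈(58·113)/355⌉ = ⌈6667/355⌉ − ⌈6554/355⌉ = 19 − 19 = 0
n=59: ⌈(60·113)/355⌉ − ⌈(59·113)/355⌉ = ⌈6780/355⌉ − ⌈6667/355⌉ = 20 − 19 = 1
n=60: ⌈(61·113)/355⌉ − ⌈(60·113)/355⌉ = ⌈6893/355⌉ − ⌈6780/355⌉ = 20 − 20 = 0
n=61: ⌈(62·113)/355⌉ − ⌈(61·113)/355⌉ = ⌈7006/355⌉ − ⌈6893/355⌉ = 20 − 20 = 0
n=62: ⌈(63·113)/355⌉ − ⌈(62·113)/355⌉ = ⌈7119/355⌉ − ⌈7006/355⌉ = 21 − 20 = 1
n=63: ⌈(64·113)/355⌉ − ⌈(63·113)/355⌉ = ⌈7232/355⌉ − ⌈7119/355⌉ = 21 − 21 = 0
n=64: ⌈(65·113)/355⌉ − ⌈(64·113)/355⌉ = ⌈7345/355⌉ − ⌈7232/355⌉ = 21 − 21 = 0
n=65: ⌈(66·113)/355⌉ − ⌈(65·113)/355⌉ = ⌈7458/355⌉ − ⌈7345/355⌉ = 22 − 21 = 1
n=66: ⌈(67·113)/355⌉ − ⌈(66·113)/355⌉ = ⌈7571/355⌉ − ⌈7458/355⌉ = 22 − 22 = 0
n=67: ⌈(68·113)/355⌉ − ⌈(67·113)/355⌉ = ⌈7684/355⌉ − ⌈7571/355⌉ = 22 − 22 = 0
n=68: ⌈(69·113)/355⌉ − ⌈(68·113)/355⌉ = ⌈7797/355⌉ − ⌈7684/355⌉ = 22 − 22 = 0
n=69: ⌈(70·113)/355⌉ − ⌈(69·113)/355⌉ = ⌈7910/355⌉ − ⌈7797/355⌉ = 23 − 22 = 1
n=70: ⌈(71·113)/355⌉ − ⌈(70·113)/355⌉ = ⌈8023/355⌉ − ⌈7910/355⌉ = 23 − 23 = 0
n=71: ⌈(72·113)/355⌉ − ⌈(71·113)/355⌉ = ⌈8136/355⌉ − ⌈8023/355⌉ = 23 − 23 = 0
n=72: ⌈(73·113)/355⌉ − ⌈(72·113)/355⌉ = ⌈8249/355⌉ − ⌈8136/355⌉ = 24 − 23 = 1
n=73: ⌈(74·113)/355⌉ − ⌈(73·113)/355⌉ = ⌈8362/355⌉ − ⌈8249/355⌉ = 24 − 24 = 0
n=74: ⌈(75·113)/355⌉ − ⌈(74·113)/355⌉ = ⌈8475/355⌉ − ⌈8362/355⌉ = 24 − 24 = 0
n=75: ⌈(76·113)/355⌉ − ⌈(75·113)/355⌉ = ⌈8588/355⌉ − ⌈8475/355⌉ = 25 − 24 = 1
n=76: ⌈(77·113)/355⌉ − ⌈(76·113)/355⌉ = ⌈8701/355⌉ − ⌈8588/355⌉ = 25 − 25 = 0
n=77: ⌈(78·113)/355⌉ − ⌈(77·113)/355⌉ = ⌈8814/355⌉ − ⌈8701/355⌉ = 25 − 25 = 0
n=78: ⌈(79·113)/355⌉ − ⌈(78·113)/355⌉ = ⌈8927/355⌉ − ⌈8814/355⌉ = 26 − 25 = 1
n=79: ⌈(80·113)/355⌉ − ⌈(79·113)/355⌉ = ⌈9040/355⌉ − ⌈8927/355⌉ = 26 − 26 = 0
n=80: ⌈(81·113)/355⌉ − ⌈(80·113)/355⌉ = ⌈9153/355⌉ − ⌈9040/355⌉ = 26 − 26 = 0
n=81: ⌈(82·113)/355⌉ − ⌈(81·113)/355⌉ = ⌈9266/355⌉ − ⌈9153/355⌉ = 27 − 26 = 1
n=82: ⌈(83·113)/355⌉ − ⌈(82·113)/355⌉ = ⌈9379/355⌉ − ⌈9266/355⌉ = 27 − 27 = 0
n=83: ⌈(84·113)/355⌉ − ⌈(83·113)/355⌉ = ⌈9492/355⌉ − ⌈9379/355⌉ = 27 − 27 = 0
n=84: ⌈(85·113)/355⌉ − ⌈(84·113)/355⌉ = ⌈9605/355⌉ − ⌈9492/355⌉ = 28 − 27 = 1
n=85: ⌈(86·113)/355⌉ − ⌈(85·113)/355⌉ = ⌈9718/355⌉ − ⌈9605/355⌉ = 28 − 28 = 0
n=86: ⌈(87·113)/355⌉ − ⌈(86·113)/355⌉ = ⌈9831/355⌉ − ⌈9718/355⌉ = 28 − 28 = 0
n=87: ⌈(88·113)/355⌉ − ⌈(87·113)/355⌉ = ⌈9944/355⌉ − ⌈9831/355⌉ = 29 − 28 = 1
n=88: ⌈(89·113)/355⌉ − ⌈(88·113)/355⌉ = ⌈10057/355⌉ − ⌈9944/355⌉ = 29 − 29 = 0
n=89: ⌈(90·113)/355⌉ − ⌈(89·113)/355⌉ = ⌈10170/355⌉ − ⌈10057/355⌉ = 29 − 29 = 0
n=90: ⌈(91·113)/355⌉ − ⌈(90·113)/355⌉ = ⌈10283/355⌉ − ⌈10170/355⌉ = 29 − 29 = 0
n=91: ⌈(92·113)/355⌉ − ⌈(91·113)/355⌉ = ⌈10396/355⌉ − ⌈10283/355⌉ = 30 − 29 = 1
n=92: ⌈(93·113)/355⌉ − ⌈(92·113)/355⌉ = ⌈10509/355⌉ − ⌈10396/355⌉ = 30 − 30 = 0
n=93: ⌈(94·113)/355⌉ − ⌈(93·113)/355⌉ = ⌈10622/355⌉ − ⌈10509/355⌉ = 30 − 30 = 0
n=94: ⌈(95·113)/355⌉ − ⌈(94·113)/355⌉ = ⌈10735/355⌉ − ⌈10622/355⌉ = 31 − 30 = 1
n=95: ⌈(96·113)/355⌉ − ⌈(95·113)/355⌉ = ⌈10848/355⌉ − ⌈10735/355⌉ = 31 − 31 = 0
n=96: ⌈(97·113)/355⌉ − ⌈(96·113)/355⌉ = ⌈10961/355⌉ − ⌈10848/355⌉ = 31 − 31 = 0
n=97: ⌈(98·113)/355⌉ − ⌈(97·113)/355⌉ = ⌈11074/355⌉ − ⌈10961/355⌉ = 32 − 31 = 1
n=98: ⌈(99·113)/355⌉ − ⌈(98·113)/355⌉ = ⌈11187/355⌉ − ⌈11074/355⌉ = 32 − 32 = 0


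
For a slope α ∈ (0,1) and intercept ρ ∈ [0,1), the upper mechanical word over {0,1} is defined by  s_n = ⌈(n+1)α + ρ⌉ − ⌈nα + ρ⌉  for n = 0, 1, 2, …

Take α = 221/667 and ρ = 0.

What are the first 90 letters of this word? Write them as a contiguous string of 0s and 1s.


n=0: ⌈(1·221)/667⌉ − ⌈(0·221)/667⌉ = ⌈221/667⌉ − ⌈0/667⌉ = 1 − 0 = 1
n=1: ⌈(2·221)/667⌉ − ⌈(1·221)/667⌉ = ⌈442/667⌉ − ⌈221/667⌉ = 1 − 1 = 0
n=2: ⌈(3·221)/667⌉ − ⌈(2·221)/667⌉ = ⌈663/667⌉ − ⌈442/667⌉ = 1 − 1 = 0
n=3: ⌈(4·221)/667⌉ − ⌈(3·221)/667⌉ = ⌈884/667⌉ − ⌈663/667⌉ = 2 − 1 = 1
n=4: ⌈(5·221)/667⌉ − ⌈(4·221)/667⌉ = ⌈1105/667⌉ − ⌈884/667⌉ = 2 − 2 = 0
n=5: ⌈(6·221)/667⌉ − ⌈(5·221)/667⌉ = ⌈1326/667⌉ − ⌈1105/667⌉ = 2 − 2 = 0
n=6: ⌈(7·221)/667⌉ − ⌈(6·221)/667⌉ = ⌈1547/667⌉ − ⌈1326/667⌉ = 3 − 2 = 1
n=7: ⌈(8·221)/667⌉ − ⌈(7·221)/667⌉ = ⌈1768/667⌉ − ⌈1547/667⌉ = 3 − 3 = 0
n=8: ⌈(9·221)/667⌉ − ⌈(8·221)/667⌉ = ⌈1989/667⌉ − ⌈1768/667⌉ = 3 − 3 = 0
n=9: ⌈(10·221)/667⌉ − ⌈(9·221)/667⌉ = ⌈2210/667⌉ − ⌈1989/667⌉ = 4 − 3 = 1
n=10: ⌈(11·221)/667⌉ − ⌈(10·221)/667⌉ = ⌈2431/667⌉ − ⌈2210/667⌉ = 4 − 4 = 0
n=11: ⌈(12·221)/667⌉ − ⌈(11·221)/667⌉ = ⌈2652/667⌉ − ⌈2431/667⌉ = 4 − 4 = 0
n=12: ⌈(13·221)/667⌉ − ⌈(12·221)/667⌉ = ⌈2873/667⌉ − ⌈2652/667⌉ = 5 − 4 = 1
n=13: ⌈(14·221)/667⌉ − ⌈(13·221)/667⌉ = ⌈3094/667⌉ − ⌈2873/667⌉ = 5 − 5 = 0
n=14: ⌈(15·221)/667⌉ − ⌈(14·221)/667⌉ = ⌈3315/667⌉ − ⌈3094/667⌉ = 5 − 5 = 0
n=15: ⌈(16·221)/667⌉ − ⌈(15·221)/667⌉ = ⌈3536/667⌉ − ⌈3315/667⌉ = 6 − 5 = 1
n=16: ⌈(17·221)/667⌉ − ⌈(16·221)/667⌉ = ⌈3757/667⌉ − ⌈3536/667⌉ = 6 − 6 = 0
n=17: ⌈(18·221)/667⌉ − ⌈(17·221)/667⌉ = ⌈3978/667⌉ − ⌈3757/667⌉ = 6 − 6 = 0
n=18: ⌈(19·221)/667⌉ − ⌈(18·221)/667⌉ = ⌈4199/667⌉ − ⌈3978/667⌉ = 7 − 6 = 1
n=19: ⌈(20·221)/667⌉ − ⌈(19·221)/667⌉ = ⌈4420/667⌉ − ⌈4199/667⌉ = 7 − 7 = 0
n=20: ⌈(21·221)/667⌉ − ⌈(20·221)/667⌉ = ⌈4641/667⌉ − ⌈4420/667⌉ = 7 − 7 = 0
n=21: ⌈(22·221)/667⌉ − ⌈(21·221)/667⌉ = ⌈4862/667⌉ − ⌈4641/667⌉ = 8 − 7 = 1
n=22: ⌈(23·221)/667⌉ − ⌈(22·221)/667⌉ = ⌈5083/667⌉ − ⌈4862/667⌉ = 8 − 8 = 0
n=23: ⌈(24·221)/667⌉ − ⌈(23·221)/667⌉ = ⌈5304/667⌉ − ⌈5083/667⌉ = 8 − 8 = 0
n=24: ⌈(25·221)/667⌉ − ⌈(24·221)/667⌉ = ⌈5525/667⌉ − ⌈5304/667⌉ = 9 − 8 = 1
n=25: ⌈(26·221)/667⌉ − ⌈(25·221)/667⌉ = ⌈5746/667⌉ − ⌈5525/667⌉ = 9 − 9 = 0
n=26: ⌈(27·221)/667⌉ − ⌈(26·221)/667⌉ = ⌈5967/667⌉ − ⌈5746/667⌉ = 9 − 9 = 0
n=27: ⌈(28·221)/667⌉ − ⌈(27·221)/667⌉ = ⌈6188/667⌉ − ⌈5967/667⌉ = 10 − 9 = 1
n=28: ⌈(29·221)/667⌉ − ⌈(28·221)/667⌉ = ⌈6409/667⌉ − ⌈6188/667⌉ = 10 − 10 = 0
n=29: ⌈(30·221)/667⌉ − ⌈(29·221)/667⌉ = ⌈6630/667⌉ − ⌈6409/667⌉ = 10 − 10 = 0
n=30: ⌈(31·221)/667⌉ − ⌈(30·221)/667⌉ = ⌈6851/667⌉ − ⌈6630/667⌉ = 11 − 10 = 1
n=31: ⌈(32·221)/667⌉ − ⌈(31·221)/667⌉ = ⌈7072/667⌉ − ⌈6851/667⌉ = 11 − 11 = 0
n=32: ⌈(33·221)/667⌉ − ⌈(32·221)/667⌉ = ⌈7293/667⌉ − ⌈7072/667⌉ = 11 − 11 = 0
n=33: ⌈(34·221)/667⌉ − ⌈(33·221)/667⌉ = ⌈7514/667⌉ − ⌈7293/667⌉ = 12 − 11 = 1
n=34: ⌈(35·221)/667⌉ − ⌈(34·221)/667⌉ = ⌈7735/667⌉ − ⌈7514/667⌉ = 12 − 12 = 0
n=35: ⌈(36·221)/667⌉ − ⌈(35·221)/667⌉ = ⌈7956/667⌉ − ⌈7735/667⌉ = 12 − 12 = 0
n=36: ⌈(37·221)/667⌉ − ⌈(36·221)/667⌉ = ⌈8177/667⌉ − ⌈7956/667⌉ = 13 − 12 = 1
n=37: ⌈(38·221)/667⌉ − ⌈(37·221)/667⌉ = ⌈8398/667⌉ − ⌈8177/667⌉ = 13 − 13 = 0
n=38: ⌈(39·221)/667⌉ − ⌈(38·221)/667⌉ = ⌈8619/667⌉ − ⌈8398/667⌉ = 13 − 13 = 0
n=39: ⌈(40·221)/667⌉ − ⌈(39·221)/667⌉ = ⌈8840/667⌉ − ⌈8619/667⌉ = 14 − 13 = 1
n=40: ⌈(41·221)/667⌉ − ⌈(40·221)/667⌉ = ⌈9061/667⌉ − ⌈8840/667⌉ = 14 − 14 = 0
n=41: ⌈(42·221)/667⌉ − ⌈(41·221)/667⌉ = ⌈9282/667⌉ − ⌈9061/667⌉ = 14 − 14 = 0
n=42: ⌈(43·221)/667⌉ − ⌈(42·221)/667⌉ = ⌈9503/667⌉ − ⌈9282/667⌉ = 15 − 14 = 1
n=43: ⌈(44·221)/667⌉ − ⌈(43·221)/667⌉ = ⌈9724/667⌉ − ⌈9503/667⌉ = 15 − 15 = 0
n=44: ⌈(45·221)/667⌉ − ⌈(44·221)/667⌉ = ⌈9945/667⌉ − ⌈9724/667⌉ = 15 − 15 = 0
n=45: ⌈(46·221)/667⌉ − ⌈(45·221)/667⌉ = ⌈10166/667⌉ − ⌈9945/667⌉ = 16 − 15 = 1
n=46: ⌈(47·221)/667⌉ − ⌈(46·221)/667⌉ = ⌈10387/667⌉ − ⌈10166/667⌉ = 16 − 16 = 0
n=47: ⌈(48·221)/667⌉ − ⌈(47·221)/667⌉ = ⌈10608/667⌉ − ⌈10387/667⌉ = 16 − 16 = 0
n=48: ⌈(49·221)/667⌉ − ⌈(48·221)/667⌉ = ⌈10829/667⌉ − ⌈10608/667⌉ = 17 − 16 = 1
n=49: ⌈(50·221)/667⌉ − ⌈(49·221)/667⌉ = ⌈11050/667⌉ − ⌈10829/667⌉ = 17 − 17 = 0
n=50: ⌈(51·221)/667⌉ − ⌈(50·221)/667⌉ = ⌈11271/667⌉ − ⌈11050/667⌉ = 17 − 17 = 0
n=51: ⌈(52·221)/667⌉ − ⌈(51·221)/667⌉ = ⌈11492/667⌉ − ⌈11271/667⌉ = 18 − 17 = 1
n=52: ⌈(53·221)/667⌉ − ⌈(52·221)/667⌉ = ⌈11713/667⌉ − ⌈11492/667⌉ = 18 − 18 = 0
n=53: ⌈(54·221)/667⌉ − ⌈(53·221)/667⌉ = ⌈11934/667⌉ − ⌈11713/667⌉ = 18 − 18 = 0
n=54: ⌈(55·221)/667⌉ − ⌈(54·221)/667⌉ = ⌈12155/667⌉ − ⌈11934/667⌉ = 19 − 18 = 1
n=55: ⌈(56·221)/667⌉ − ⌈(55·221)/667⌉ = ⌈12376/667⌉ − ⌈12155/667⌉ = 19 − 19 = 0
n=56: ⌈(57·221)/667⌉ − ⌈(56·221)/667⌉ = ⌈12597/667⌉ − ⌈12376/667⌉ = 19 − 19 = 0
n=57: ⌈(58·221)/667⌉ − ⌈(57·221)/667⌉ = ⌈12818/667⌉ − ⌈12597/667⌉ = 20 − 19 = 1
n=58: ⌈(59·221)/667⌉ − ⌈(58·221)/667⌉ = ⌈13039/667⌉ − ⌈12818/667⌉ = 20 − 20 = 0
n=59: ⌈(60·221)/667⌉ − ⌈(59·221)/667⌉ = ⌈13260/667⌉ − ⌈13039/667⌉ = 20 − 20 = 0
n=60: ⌈(61·221)/667⌉ − ⌈(60·221)/667⌉ = ⌈13481/667⌉ − ⌈13260/667⌉ = 21 − 20 = 1
n=61: ⌈(62·221)/667⌉ − ⌈(61·221)/667⌉ = ⌈13702/667⌉ − ⌈13481/667⌉ = 21 − 21 = 0
n=62: ⌈(63·221)/667⌉ − ⌈(62·221)/667⌉ = ⌈13923/667⌉ − ⌈13702/667⌉ = 21 − 21 = 0
n=63: ⌈(64·221)/667⌉ − ⌈(63·221)/667⌉ = ⌈14144/667⌉ − ⌈13923/667⌉ = 22 − 21 = 1
n=64: ⌈(65·221)/667⌉ − ⌈(64·221)/667⌉ = ⌈14365/667⌉ − ⌈14144/667⌉ = 22 − 22 = 0
n=65: ⌈(66·221)/667⌉ − ⌈(65·221)/667⌉ = ⌈14586/667⌉ − ⌈14365/667⌉ = 22 − 22 = 0
n=66: ⌈(67·221)/667⌉ − ⌈(66·221)/667⌉ = ⌈14807/667⌉ − ⌈14586/667⌉ = 23 − 22 = 1
n=67: ⌈(68·221)/667⌉ − ⌈(67·221)/667⌉ = ⌈15028/667⌉ − ⌈14807/667⌉ = 23 − 23 = 0
n=68: ⌈(69·221)/667⌉ − ⌈(68·221)/667⌉ = ⌈15249/667⌉ − ⌈15028/667⌉ = 23 − 23 = 0
n=69: ⌈(70·221)/667⌉ − ⌈(69·221)/667⌉ = ⌈15470/667⌉ − ⌈15249/667⌉ = 24 − 23 = 1
n=70: ⌈(71·221)/667⌉ − ⌈(70·221)/667⌉ = ⌈15691/667⌉ − ⌈15470/667⌉ = 24 − 24 = 0
n=71: ⌈(72·221)/667⌉ − ⌈(71·221)/667⌉ = ⌈15912/667⌉ − ⌈15691/667⌉ = 24 − 24 = 0
n=72: ⌈(73·221)/667⌉ − ⌈(72·221)/667⌉ = ⌈16133/667⌉ − ⌈15912/667⌉ = 25 − 24 = 1
n=73: ⌈(74·221)/667⌉ − ⌈(73·221)/667⌉ = ⌈16354/667⌉ − ⌈16133/667⌉ = 25 − 25 = 0
n=74: ⌈(75·221)/667⌉ − ⌈(74·221)/667⌉ = ⌈16575/667⌉ − ⌈16354/667⌉ = 25 − 25 = 0
n=75: ⌈(76·221)/667⌉ − ⌈(75·221)/667⌉ = ⌈16796/667⌉ − ⌈16575/667⌉ = 26 − 25 = 1
n=76: ⌈(77·221)/667⌉ − ⌈(76·221)/667⌉ = ⌈17017/667⌉ − ⌈16796/667⌉ = 26 − 26 = 0
n=77: ⌈(78·221)/667⌉ − ⌈(77·221)/667⌉ = ⌈17238/667⌉ − ⌈17017/667⌉ = 26 − 26 = 0
n=78: ⌈(79·221)/667⌉ − ⌈(78·221)/667⌉ = ⌈17459/667⌉ − ⌈17238/667⌉ = 27 − 26 = 1
n=79: ⌈(80·221)/667⌉ − ⌈(79·221)/667⌉ = ⌈17680/667⌉ − ⌈17459/667⌉ = 27 − 27 = 0
n=80: ⌈(81·221)/667⌉ − ⌈(80·221)/667⌉ = ⌈17901/667⌉ − ⌈17680/667⌉ = 27 − 27 = 0
n=81: ⌈(82·221)/667⌉ − ⌈(81·221)/667⌉ = ⌈18122/667⌉ − ⌈17901/667⌉ = 28 − 27 = 1
n=82: ⌈(83·221)/667⌉ − ⌈(82·221)/667⌉ = ⌈18343/667⌉ − ⌈18122/667⌉ = 28 − 28 = 0
n=83: ⌈(84·221)/667⌉ − ⌈(83·221)/667⌉ = ⌈18564/667⌉ − ⌈18343/667⌉ = 28 − 28 = 0
n=84: ⌈(85·221)/667⌉ − ⌈(84·221)/667⌉ = ⌈18785/667⌉ − ⌈18564/667⌉ = 29 − 28 = 1
n=85: ⌈(86·221)/667⌉ − ⌈(85·221)/667⌉ = ⌈19006/667⌉ − ⌈18785/667⌉ = 29 − 29 = 0
n=86: ⌈(87·221)/667⌉ − ⌈(86·221)/667⌉ = ⌈19227/667⌉ − ⌈19006/667⌉ = 29 − 29 = 0
n=87: ⌈(88·221)/667⌉ − ⌈(87·221)/667⌉ = ⌈19448/667⌉ − ⌈19227/667⌉ = 30 − 29 = 1
n=88: ⌈(89·221)/667⌉ − ⌈(88·221)/667⌉ = ⌈19669/667⌉ − ⌈19448/667⌉ = 30 − 30 = 0
n=89: ⌈(90·221)/667⌉ − ⌈(89·221)/667⌉ = ⌈19890/667⌉ − ⌈19669/667⌉ = 30 − 30 = 0

100100100100100100100100100100100100100100100100100100100100100100100100100100100100100100


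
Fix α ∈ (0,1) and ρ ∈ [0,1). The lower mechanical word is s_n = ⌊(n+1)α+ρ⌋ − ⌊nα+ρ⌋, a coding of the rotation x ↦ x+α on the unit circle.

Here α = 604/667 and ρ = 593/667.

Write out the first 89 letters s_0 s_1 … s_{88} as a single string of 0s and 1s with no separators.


n=0: ⌊(1·604+593)/667⌋ − ⌊(0·604+593)/667⌋ = ⌊1197/667⌋ − ⌊593/667⌋ = 1 − 0 = 1
n=1: ⌊(2·604+593)/667⌋ − ⌊(1·604+593)/667⌋ = ⌊1801/667⌋ − ⌊1197/667⌋ = 2 − 1 = 1
n=2: ⌊(3·604+593)/667⌋ − ⌊(2·604+593)/667⌋ = ⌊2405/667⌋ − ⌊1801/667⌋ = 3 − 2 = 1
n=3: ⌊(4·604+593)/667⌋ − ⌊(3·604+593)/667⌋ = ⌊3009/667⌋ − ⌊2405/667⌋ = 4 − 3 = 1
n=4: ⌊(5·604+593)/667⌋ − ⌊(4·604+593)/667⌋ = ⌊3613/667⌋ − ⌊3009/667⌋ = 5 − 4 = 1
n=5: ⌊(6·604+593)/667⌋ − ⌊(5·604+593)/667⌋ = ⌊4217/667⌋ − ⌊3613/667⌋ = 6 − 5 = 1
n=6: ⌊(7·604+593)/667⌋ − ⌊(6·604+593)/667⌋ = ⌊4821/667⌋ − ⌊4217/667⌋ = 7 − 6 = 1
n=7: ⌊(8·604+593)/667⌋ − ⌊(7·604+593)/667⌋ = ⌊5425/667⌋ − ⌊4821/667⌋ = 8 − 7 = 1
n=8: ⌊(9·604+593)/667⌋ − ⌊(8·604+593)/667⌋ = ⌊6029/667⌋ − ⌊5425/667⌋ = 9 − 8 = 1
n=9: ⌊(10·604+593)/667⌋ − ⌊(9·604+593)/667⌋ = ⌊6633/667⌋ − ⌊6029/667⌋ = 9 − 9 = 0
n=10: ⌊(11·604+593)/667⌋ − ⌊(10·604+593)/667⌋ = ⌊7237/667⌋ − ⌊6633/667⌋ = 10 − 9 = 1
n=11: ⌊(12·604+593)/667⌋ − ⌊(11·604+593)/667⌋ = ⌊7841/667⌋ − ⌊7237/667⌋ = 11 − 10 = 1
n=12: ⌊(13·604+593)/667⌋ − ⌊(12·604+593)/667⌋ = ⌊8445/667⌋ − ⌊7841/667⌋ = 12 − 11 = 1
n=13: ⌊(14·604+593)/667⌋ − ⌊(13·604+593)/667⌋ = ⌊9049/667⌋ − ⌊8445/667⌋ = 13 − 12 = 1
n=14: ⌊(15·604+593)/667⌋ − ⌊(14·604+593)/667⌋ = ⌊9653/667⌋ − ⌊9049/667⌋ = 14 − 13 = 1
n=15: ⌊(16·604+593)/667⌋ − ⌊(15·604+593)/667⌋ = ⌊10257/667⌋ − ⌊9653/667⌋ = 15 − 14 = 1
n=16: ⌊(17·604+593)/667⌋ − ⌊(16·604+593)/667⌋ = ⌊10861/667⌋ − ⌊10257/667⌋ = 16 − 15 = 1
n=17: ⌊(18·604+593)/667⌋ − ⌊(17·604+593)/667⌋ = ⌊11465/667⌋ − ⌊10861/667⌋ = 17 − 16 = 1
n=18: ⌊(19·604+593)/667⌋ − ⌊(18·604+593)/667⌋ = ⌊12069/667⌋ − ⌊11465/667⌋ = 18 − 17 = 1
n=19: ⌊(20·604+593)/667⌋ − ⌊(19·604+593)/667⌋ = ⌊12673/667⌋ − ⌊12069/667⌋ = 19 − 18 = 1
n=20: ⌊(21·604+593)/667⌋ − ⌊(20·604+593)/667⌋ = ⌊13277/667⌋ − ⌊12673/667⌋ = 19 − 19 = 0
n=21: ⌊(22·604+593)/667⌋ − ⌊(21·604+593)/667⌋ = ⌊13881/667⌋ − ⌊13277/667⌋ = 20 − 19 = 1
n=22: ⌊(23·604+593)/667⌋ − ⌊(22·604+593)/667⌋ = ⌊14485/667⌋ − ⌊13881/667⌋ = 21 − 20 = 1
n=23: ⌊(24·604+593)/667⌋ − ⌊(23·604+593)/667⌋ = ⌊15089/667⌋ − ⌊14485/667⌋ = 22 − 21 = 1
n=24: ⌊(25·604+593)/667⌋ − ⌊(24·604+593)/667⌋ = ⌊15693/667⌋ − ⌊15089/667⌋ = 23 − 22 = 1
n=25: ⌊(26·604+593)/667⌋ − ⌊(25·604+593)/667⌋ = ⌊16297/667⌋ − ⌊15693/667⌋ = 24 − 23 = 1
n=26: ⌊(27·604+593)/667⌋ − ⌊(26·604+593)/667⌋ = ⌊16901/667⌋ − ⌊16297/667⌋ = 25 − 24 = 1
n=27: ⌊(28·604+593)/667⌋ − ⌊(27·604+593)/667⌋ = ⌊17505/667⌋ − ⌊16901/667⌋ = 26 − 25 = 1
n=28: ⌊(29·604+593)/667⌋ − ⌊(28·604+593)/667⌋ = ⌊18109/667⌋ − ⌊17505/667⌋ = 27 − 26 = 1
n=29: ⌊(30·604+593)/667⌋ − ⌊(29·604+593)/667⌋ = ⌊18713/667⌋ − ⌊18109/667⌋ = 28 − 27 = 1
n=30: ⌊(31·604+593)/667⌋ − ⌊(30·604+593)/667⌋ = ⌊19317/667⌋ − ⌊18713/667⌋ = 28 − 28 = 0
n=31: ⌊(32·604+593)/667⌋ − ⌊(31·604+593)/667⌋ = ⌊19921/667⌋ − ⌊19317/667⌋ = 29 − 28 = 1
n=32: ⌊(33·604+593)/667⌋ − ⌊(32·604+593)/667⌋ = ⌊20525/667⌋ − ⌊19921/667⌋ = 30 − 29 = 1
n=33: ⌊(34·604+593)/667⌋ − ⌊(33·604+593)/667⌋ = ⌊21129/667⌋ − ⌊20525/667⌋ = 31 − 30 = 1
n=34: ⌊(35·604+593)/667⌋ − ⌊(34·604+593)/667⌋ = ⌊21733/667⌋ − ⌊21129/667⌋ = 32 − 31 = 1
n=35: ⌊(36·604+593)/667⌋ − ⌊(35·604+593)/667⌋ = ⌊22337/667⌋ − ⌊21733/667⌋ = 33 − 32 = 1
n=36: ⌊(37·604+593)/667⌋ − ⌊(36·604+593)/667⌋ = ⌊22941/667⌋ − ⌊22337/667⌋ = 34 − 33 = 1
n=37: ⌊(38·604+593)/667⌋ − ⌊(37·604+593)/667⌋ = ⌊23545/667⌋ − ⌊22941/667⌋ = 35 − 34 = 1
n=38: ⌊(39·604+593)/667⌋ − ⌊(38·604+593)/667⌋ = ⌊24149/667⌋ − ⌊23545/667⌋ = 36 − 35 = 1
n=39: ⌊(40·604+593)/667⌋ − ⌊(39·604+593)/667⌋ = ⌊24753/667⌋ − ⌊24149/667⌋ = 37 − 36 = 1
n=40: ⌊(41·604+593)/667⌋ − ⌊(40·604+593)/667⌋ = ⌊25357/667⌋ − ⌊24753/667⌋ = 38 − 37 = 1
n=41: ⌊(42·604+593)/667⌋ − ⌊(41·604+593)/667⌋ = ⌊25961/667⌋ − ⌊25357/667⌋ = 38 − 38 = 0
n=42: ⌊(43·604+593)/667⌋ − ⌊(42·604+593)/667⌋ = ⌊26565/667⌋ − ⌊25961/667⌋ = 39 − 38 = 1
n=43: ⌊(44·604+593)/667⌋ − ⌊(43·604+593)/667⌋ = ⌊27169/667⌋ − ⌊26565/667⌋ = 40 − 39 = 1
n=44: ⌊(45·604+593)/667⌋ − ⌊(44·604+593)/667⌋ = ⌊27773/667⌋ − ⌊27169/667⌋ = 41 − 40 = 1
n=45: ⌊(46·604+593)/667⌋ − ⌊(45·604+593)/667⌋ = ⌊28377/667⌋ − ⌊27773/667⌋ = 42 − 41 = 1
n=46: ⌊(47·604+593)/667⌋ − ⌊(46·604+593)/667⌋ = ⌊28981/667⌋ − ⌊28377/667⌋ = 43 − 42 = 1
n=47: ⌊(48·604+593)/667⌋ − ⌊(47·604+593)/667⌋ = ⌊29585/667⌋ − ⌊28981/667⌋ = 44 − 43 = 1
n=48: ⌊(49·604+593)/667⌋ − ⌊(48·604+593)/667⌋ = ⌊30189/667⌋ − ⌊29585/667⌋ = 45 − 44 = 1
n=49: ⌊(50·604+593)/667⌋ − ⌊(49·604+593)/667⌋ = ⌊30793/667⌋ − ⌊30189/667⌋ = 46 − 45 = 1
n=50: ⌊(51·604+593)/667⌋ − ⌊(50·604+593)/667⌋ = ⌊31397/667⌋ − ⌊30793/667⌋ = 47 − 46 = 1
n=51: ⌊(52·604+593)/667⌋ − ⌊(51·604+593)/667⌋ = ⌊32001/667⌋ − ⌊31397/667⌋ = 47 − 47 = 0
n=52: ⌊(53·604+593)/667⌋ − ⌊(52·604+593)/667⌋ = ⌊32605/667⌋ − ⌊32001/667⌋ = 48 − 47 = 1
n=53: ⌊(54·604+593)/667⌋ − ⌊(53·604+593)/667⌋ = ⌊33209/667⌋ − ⌊32605/667⌋ = 49 − 48 = 1
n=54: ⌊(55·604+593)/667⌋ − ⌊(54·604+593)/667⌋ = ⌊33813/667⌋ − ⌊33209/667⌋ = 50 − 49 = 1
n=55: ⌊(56·604+593)/667⌋ − ⌊(55·604+593)/667⌋ = ⌊34417/667⌋ − ⌊33813/667⌋ = 51 − 50 = 1
n=56: ⌊(57·604+593)/667⌋ − ⌊(56·604+593)/667⌋ = ⌊35021/667⌋ − ⌊34417/667⌋ = 52 − 51 = 1
n=57: ⌊(58·604+593)/667⌋ − ⌊(57·604+593)/667⌋ = ⌊35625/667⌋ − ⌊35021/667⌋ = 53 − 52 = 1
n=58: ⌊(59·604+593)/667⌋ − ⌊(58·604+593)/667⌋ = ⌊36229/667⌋ − ⌊35625/667⌋ = 54 − 53 = 1
n=59: ⌊(60·604+593)/667⌋ − ⌊(59·604+593)/667⌋ = ⌊36833/667⌋ − ⌊36229/667⌋ = 55 − 54 = 1
n=60: ⌊(61·604+593)/667⌋ − ⌊(60·604+593)/667⌋ = ⌊37437/667⌋ − ⌊36833/667⌋ = 56 − 55 = 1
n=61: ⌊(62·604+593)/667⌋ − ⌊(61·604+593)/667⌋ = ⌊38041/667⌋ − ⌊37437/667⌋ = 57 − 56 = 1
n=62: ⌊(63·604+593)/667⌋ − ⌊(62·604+593)/667⌋ = ⌊38645/667⌋ − ⌊38041/667⌋ = 57 − 57 = 0
n=63: ⌊(64·604+593)/667⌋ − ⌊(63·604+593)/667⌋ = ⌊39249/667⌋ − ⌊38645/667⌋ = 58 − 57 = 1
n=64: ⌊(65·604+593)/667⌋ − ⌊(64·604+593)/667⌋ = ⌊39853/667⌋ − ⌊39249/667⌋ = 59 − 58 = 1
n=65: ⌊(66·604+593)/667⌋ − ⌊(65·604+593)/667⌋ = ⌊40457/667⌋ − ⌊39853/667⌋ = 60 − 59 = 1
n=66: ⌊(67·604+593)/667⌋ − ⌊(66·604+593)/667⌋ = ⌊41061/667⌋ − ⌊40457/667⌋ = 61 − 60 = 1
n=67: ⌊(68·604+593)/667⌋ − ⌊(67·604+593)/667⌋ = ⌊41665/667⌋ − ⌊41061/667⌋ = 62 − 61 = 1
n=68: ⌊(69·604+593)/667⌋ − ⌊(68·604+593)/667⌋ = ⌊42269/667⌋ − ⌊41665/667⌋ = 63 − 62 = 1
n=69: ⌊(70·604+593)/667⌋ − ⌊(69·604+593)/667⌋ = ⌊42873/667⌋ − ⌊42269/667⌋ = 64 − 63 = 1
n=70: ⌊(71·604+593)/667⌋ − ⌊(70·604+593)/667⌋ = ⌊43477/667⌋ − ⌊42873/667⌋ = 65 − 64 = 1
n=71: ⌊(72·604+593)/667⌋ − ⌊(71·604+593)/667⌋ = ⌊44081/667⌋ − ⌊43477/667⌋ = 66 − 65 = 1
n=72: ⌊(73·604+593)/667⌋ − ⌊(72·604+593)/667⌋ = ⌊44685/667⌋ − ⌊44081/667⌋ = 66 − 66 = 0
n=73: ⌊(74·604+593)/667⌋ − ⌊(73·604+593)/667⌋ = ⌊45289/667⌋ − ⌊44685/667⌋ = 67 − 66 = 1
n=74: ⌊(75·604+593)/667⌋ − ⌊(74·604+593)/667⌋ = ⌊45893/667⌋ − ⌊45289/667⌋ = 68 − 67 = 1
n=75: ⌊(76·604+593)/667⌋ − ⌊(75·604+593)/667⌋ = ⌊46497/667⌋ − ⌊45893/667⌋ = 69 − 68 = 1
n=76: ⌊(77·604+593)/667⌋ − ⌊(76·604+593)/667⌋ = ⌊47101/667⌋ − ⌊46497/667⌋ = 70 − 69 = 1
n=77: ⌊(78·604+593)/667⌋ − ⌊(77·604+593)/667⌋ = ⌊47705/667⌋ − ⌊47101/667⌋ = 71 − 70 = 1
n=78: ⌊(79·604+593)/667⌋ − ⌊(78·604+593)/667⌋ = ⌊48309/667⌋ − ⌊47705/667⌋ = 72 − 71 = 1
n=79: ⌊(80·604+593)/667⌋ − ⌊(79·604+593)/667⌋ = ⌊48913/667⌋ − ⌊48309/667⌋ = 73 − 72 = 1
n=80: ⌊(81·604+593)/667⌋ − ⌊(80·604+593)/667⌋ = ⌊49517/667⌋ − ⌊48913/667⌋ = 74 − 73 = 1
n=81: ⌊(82·604+593)/667⌋ − ⌊(81·604+593)/667⌋ = ⌊50121/667⌋ − ⌊49517/667⌋ = 75 − 74 = 1
n=82: ⌊(83·604+593)/667⌋ − ⌊(82·604+593)/667⌋ = ⌊50725/667⌋ − ⌊50121/667⌋ = 76 − 75 = 1
n=83: ⌊(84·604+593)/667⌋ − ⌊(83·604+593)/667⌋ = ⌊51329/667⌋ − ⌊50725/667⌋ = 76 − 76 = 0
n=84: ⌊(85·604+593)/667⌋ − ⌊(84·604+593)/667⌋ = ⌊51933/667⌋ − ⌊51329/667⌋ = 77 − 76 = 1
n=85: ⌊(86·604+593)/667⌋ − ⌊(85·604+593)/667⌋ = ⌊52537/667⌋ − ⌊51933/667⌋ = 78 − 77 = 1
n=86: ⌊(87·604+593)/667⌋ − ⌊(86·604+593)/667⌋ = ⌊53141/667⌋ − ⌊52537/667⌋ = 79 − 78 = 1
n=87: ⌊(88·604+593)/667⌋ − ⌊(87·604+593)/667⌋ = ⌊53745/667⌋ − ⌊53141/667⌋ = 80 − 79 = 1
n=88: ⌊(89·604+593)/667⌋ − ⌊(88·604+593)/667⌋ = ⌊54349/667⌋ − ⌊53745/667⌋ = 81 − 80 = 1

11111111101111111111011111111101111111111011111111101111111111011111111101111111111011111
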